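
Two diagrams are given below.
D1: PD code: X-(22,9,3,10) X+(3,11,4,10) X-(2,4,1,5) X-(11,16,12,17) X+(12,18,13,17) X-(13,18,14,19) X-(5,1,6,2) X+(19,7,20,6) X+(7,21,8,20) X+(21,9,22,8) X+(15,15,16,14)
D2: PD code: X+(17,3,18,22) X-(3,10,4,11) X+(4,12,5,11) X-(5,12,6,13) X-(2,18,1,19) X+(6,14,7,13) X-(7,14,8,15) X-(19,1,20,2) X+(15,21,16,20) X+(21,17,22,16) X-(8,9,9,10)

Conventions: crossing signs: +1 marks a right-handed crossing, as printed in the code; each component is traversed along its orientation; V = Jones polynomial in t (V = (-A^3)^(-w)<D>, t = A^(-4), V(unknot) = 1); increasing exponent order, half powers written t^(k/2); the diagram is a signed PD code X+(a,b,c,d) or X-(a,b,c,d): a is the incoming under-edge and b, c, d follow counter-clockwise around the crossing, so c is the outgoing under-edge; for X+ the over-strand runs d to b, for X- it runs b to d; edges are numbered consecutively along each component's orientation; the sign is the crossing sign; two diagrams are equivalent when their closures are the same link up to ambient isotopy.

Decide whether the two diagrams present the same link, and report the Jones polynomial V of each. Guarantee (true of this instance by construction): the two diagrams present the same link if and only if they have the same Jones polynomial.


equivalent: yes
D1 (bracket -A^-11 + A^-7 - A^-3 + 2A + A^9; 11 crossings at w = +1): V = -t^(-3/2) - 2t^(1/2) + t^(3/2) - t^(5/2) + t^(7/2)
V(D2) = -t^(-3/2) - 2t^(1/2) + t^(3/2) - t^(5/2) + t^(7/2)  (w -1, c 11, <D> = -A^-17 + A^-13 - A^-9 + 2A^-5 + A^3)
key observation: Reidemeister moves carry D1 (11 crossings) to D2 (11)


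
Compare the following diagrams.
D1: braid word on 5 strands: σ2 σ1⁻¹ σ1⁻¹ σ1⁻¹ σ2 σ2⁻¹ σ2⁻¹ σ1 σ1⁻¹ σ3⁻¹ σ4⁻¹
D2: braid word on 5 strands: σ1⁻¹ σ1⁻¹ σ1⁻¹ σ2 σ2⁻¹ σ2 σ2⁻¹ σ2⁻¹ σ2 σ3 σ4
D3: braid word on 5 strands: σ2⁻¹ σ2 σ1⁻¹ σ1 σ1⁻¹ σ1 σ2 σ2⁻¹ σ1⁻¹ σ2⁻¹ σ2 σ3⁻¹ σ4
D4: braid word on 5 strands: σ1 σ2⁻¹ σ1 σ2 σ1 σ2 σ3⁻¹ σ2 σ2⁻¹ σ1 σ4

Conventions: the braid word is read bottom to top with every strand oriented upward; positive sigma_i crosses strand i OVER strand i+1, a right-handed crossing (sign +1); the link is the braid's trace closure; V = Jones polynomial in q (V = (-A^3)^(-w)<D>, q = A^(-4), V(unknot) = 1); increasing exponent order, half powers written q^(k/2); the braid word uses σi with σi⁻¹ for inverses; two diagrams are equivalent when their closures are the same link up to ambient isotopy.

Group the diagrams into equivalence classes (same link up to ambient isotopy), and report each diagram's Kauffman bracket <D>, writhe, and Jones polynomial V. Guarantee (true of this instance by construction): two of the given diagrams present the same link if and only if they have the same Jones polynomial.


equivalence classes: {D1, D2} | {D3} | {D4}
D1 (bracket A^-13 + A^-9 + A^-5 - A^3; 11 crossings at w = -5): V = q^(-9/2) - q^(-5/2) - q^(-3/2) - q^(-1/2)
D2 (bracket A^-1 + A^3 + A^7 - A^15; 11 crossings at w = -1): V = q^(-9/2) - q^(-5/2) - q^(-3/2) - q^(-1/2)
V(D3) = -q^(-1/2) - q^(1/2)  (w -1, c 13, <D> = A^-5 + A^-1)
V(D4) = -q^(3/2) - 2q^(7/2) + q^(9/2) - q^(11/2) + q^(13/2)  (w +5, c 11, <D> = -A^-11 + A^-7 - A^-3 + 2A + A^9)
key observation: V(q) takes 3 values over 4 diagrams, fixing the grouping


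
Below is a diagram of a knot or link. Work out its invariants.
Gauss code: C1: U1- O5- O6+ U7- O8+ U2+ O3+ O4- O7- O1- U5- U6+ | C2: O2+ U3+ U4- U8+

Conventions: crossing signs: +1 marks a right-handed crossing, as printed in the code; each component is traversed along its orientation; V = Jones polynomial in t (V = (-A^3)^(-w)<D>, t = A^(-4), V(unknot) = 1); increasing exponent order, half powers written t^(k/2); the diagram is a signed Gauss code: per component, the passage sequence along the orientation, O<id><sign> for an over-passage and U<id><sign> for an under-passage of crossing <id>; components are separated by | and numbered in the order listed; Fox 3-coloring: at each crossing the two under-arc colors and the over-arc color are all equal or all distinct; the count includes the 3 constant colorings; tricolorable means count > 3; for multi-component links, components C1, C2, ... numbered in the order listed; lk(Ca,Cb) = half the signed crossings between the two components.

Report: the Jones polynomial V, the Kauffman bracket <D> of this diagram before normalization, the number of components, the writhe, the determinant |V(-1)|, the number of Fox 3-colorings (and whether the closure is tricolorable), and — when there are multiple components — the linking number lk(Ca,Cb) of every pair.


Jones polynomial: V(t) = -t^(1/2) - t^(5/2)
<D> = -A^-10 - A^-2; writhe 0
components 2, writhe 0 (8 crossings)
linking number lk(C1,C2) = +1
3-colorings: 3 of 3^8, det 2 — not tricolorable
note: span 2 respects span(V) <= c + mu - 1 = 9 for this 2-component diagram


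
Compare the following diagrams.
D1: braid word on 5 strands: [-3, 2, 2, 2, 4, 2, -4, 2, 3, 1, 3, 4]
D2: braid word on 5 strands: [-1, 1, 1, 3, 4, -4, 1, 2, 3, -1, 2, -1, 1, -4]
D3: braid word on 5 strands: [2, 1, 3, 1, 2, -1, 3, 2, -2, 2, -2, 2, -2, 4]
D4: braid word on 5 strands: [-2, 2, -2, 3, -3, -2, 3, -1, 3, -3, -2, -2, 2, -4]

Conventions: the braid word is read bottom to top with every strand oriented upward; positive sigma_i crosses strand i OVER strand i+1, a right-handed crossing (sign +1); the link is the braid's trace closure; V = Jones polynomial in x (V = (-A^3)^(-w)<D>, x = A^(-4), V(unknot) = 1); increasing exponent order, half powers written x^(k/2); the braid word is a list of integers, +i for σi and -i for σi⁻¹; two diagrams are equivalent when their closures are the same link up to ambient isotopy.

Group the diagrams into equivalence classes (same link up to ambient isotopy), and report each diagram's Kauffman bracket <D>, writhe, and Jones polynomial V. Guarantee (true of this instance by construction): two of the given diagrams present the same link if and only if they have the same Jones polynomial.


classes: {D1} | {D2, D3} | {D4}
V(D1) = x^2 + x^4 - x^5 + x^6 - x^7  [12 crossings, <D> = -A^-4 + 1 - A^4 + A^8 + A^16, w = +8]
V(D2) = x - x^2 + 2x^3 - x^4 + x^5 - x^6  (w +4, c 14, <D> = -A^-12 + A^-8 - A^-4 + 2 - A^4 + A^8)
D3 (bracket -A^-6 + A^-2 - A^2 + 2A^6 - A^10 + A^14; 14 crossings at w = +6): V = x - x^2 + 2x^3 - x^4 + x^5 - x^6
V(D4) = -x^-4 + x^-3 + x^-1  [14 crossings, <D> = A^-8 + 1 - A^4, w = -4]
note: 3 classes among 4 diagrams; unequal V(x) rules out equality


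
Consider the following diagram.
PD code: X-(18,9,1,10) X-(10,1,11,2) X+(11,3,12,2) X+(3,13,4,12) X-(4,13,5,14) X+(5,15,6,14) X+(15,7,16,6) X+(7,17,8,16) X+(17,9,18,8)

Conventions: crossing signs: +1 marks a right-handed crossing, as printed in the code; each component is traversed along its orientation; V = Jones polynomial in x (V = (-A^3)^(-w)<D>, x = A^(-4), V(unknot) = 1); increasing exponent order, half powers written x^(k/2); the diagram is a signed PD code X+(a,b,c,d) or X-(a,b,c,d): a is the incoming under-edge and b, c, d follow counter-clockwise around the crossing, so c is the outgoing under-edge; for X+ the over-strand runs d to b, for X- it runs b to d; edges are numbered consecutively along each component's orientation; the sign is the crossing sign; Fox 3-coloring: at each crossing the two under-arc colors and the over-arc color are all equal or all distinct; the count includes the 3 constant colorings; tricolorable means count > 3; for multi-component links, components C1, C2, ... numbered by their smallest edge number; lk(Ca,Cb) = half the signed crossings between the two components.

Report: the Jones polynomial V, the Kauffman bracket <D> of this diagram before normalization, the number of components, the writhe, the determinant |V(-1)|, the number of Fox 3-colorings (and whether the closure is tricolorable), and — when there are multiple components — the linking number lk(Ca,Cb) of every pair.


V = x + x^3 - x^4
<D> = A^-7 - A^-3 - A^5 (w = +3)
1 component over 9 crossings, w = +3
9 Fox colorings among 3^9, |V(-1)| = 3: tricolorable
why: the span of V is 3, forcing >= 3 crossings in any diagram


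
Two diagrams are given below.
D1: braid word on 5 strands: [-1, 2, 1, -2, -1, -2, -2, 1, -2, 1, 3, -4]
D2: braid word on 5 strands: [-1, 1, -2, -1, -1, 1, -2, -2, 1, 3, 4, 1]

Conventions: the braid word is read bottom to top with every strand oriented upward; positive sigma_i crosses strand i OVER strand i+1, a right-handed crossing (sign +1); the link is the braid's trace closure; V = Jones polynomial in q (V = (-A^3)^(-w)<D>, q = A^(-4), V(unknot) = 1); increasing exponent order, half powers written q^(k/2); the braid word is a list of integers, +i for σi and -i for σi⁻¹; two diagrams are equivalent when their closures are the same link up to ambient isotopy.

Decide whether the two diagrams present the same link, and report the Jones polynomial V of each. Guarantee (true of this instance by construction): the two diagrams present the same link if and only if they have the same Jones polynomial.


same link: yes
V(D1) = 1  [12 crossings, <D> = A^-6, w = -2]
D2 (bracket 1; 12 crossings at w = 0): V = 1
note: one V(q) for all 2 diagrams — one class (guaranteed)


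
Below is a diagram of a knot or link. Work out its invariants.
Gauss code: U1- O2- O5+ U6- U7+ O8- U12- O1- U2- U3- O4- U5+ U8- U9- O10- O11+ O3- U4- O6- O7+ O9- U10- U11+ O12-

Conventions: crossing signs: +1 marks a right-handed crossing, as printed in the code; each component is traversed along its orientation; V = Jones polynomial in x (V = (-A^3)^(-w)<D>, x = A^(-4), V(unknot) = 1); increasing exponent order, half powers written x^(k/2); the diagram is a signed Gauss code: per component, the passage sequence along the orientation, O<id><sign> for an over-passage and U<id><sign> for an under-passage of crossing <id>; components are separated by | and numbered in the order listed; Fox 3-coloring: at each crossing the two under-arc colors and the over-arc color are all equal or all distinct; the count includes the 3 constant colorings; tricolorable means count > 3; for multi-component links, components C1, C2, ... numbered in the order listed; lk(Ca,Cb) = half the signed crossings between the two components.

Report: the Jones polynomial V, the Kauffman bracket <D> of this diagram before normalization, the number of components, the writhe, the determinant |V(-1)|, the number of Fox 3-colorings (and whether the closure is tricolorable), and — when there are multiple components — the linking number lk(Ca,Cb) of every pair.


V(x) = x^-8 - 2x^-7 + x^-6 - 2x^-5 + 2x^-4 + x^-2
bracket: A^-10 + 2A^-2 - 2A^2 + A^6 - 2A^10 + A^14, w = -6
1 component, writhe -6, over 12 crossings
det 9, colorings 27 of 3^12 — tricolorable
observation: w = -6 shifts under R1 moves; the (-A^3)^(6) factor cancels that in V


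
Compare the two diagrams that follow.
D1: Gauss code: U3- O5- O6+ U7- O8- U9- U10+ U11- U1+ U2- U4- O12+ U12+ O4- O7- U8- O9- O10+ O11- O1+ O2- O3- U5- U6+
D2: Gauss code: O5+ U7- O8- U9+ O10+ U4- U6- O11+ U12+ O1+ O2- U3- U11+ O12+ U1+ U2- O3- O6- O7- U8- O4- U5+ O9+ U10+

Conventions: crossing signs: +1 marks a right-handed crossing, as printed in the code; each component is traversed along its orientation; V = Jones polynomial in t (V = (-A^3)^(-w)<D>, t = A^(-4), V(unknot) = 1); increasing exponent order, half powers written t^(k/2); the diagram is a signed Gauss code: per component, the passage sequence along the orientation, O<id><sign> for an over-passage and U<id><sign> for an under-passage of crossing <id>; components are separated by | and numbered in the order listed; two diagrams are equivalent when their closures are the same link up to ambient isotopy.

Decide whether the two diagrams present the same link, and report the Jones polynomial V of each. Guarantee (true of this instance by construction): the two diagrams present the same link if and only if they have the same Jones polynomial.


equivalent: no
D1 (bracket A^-8 + 1 - A^4; 12 crossings at w = -4): V = -t^-4 + t^-3 + t^-1
V(D2) = -t^-3 + 2t^-2 - 2t^-1 + 3 - 2t + 2t^2 - t^3  (w 0, c 12, <D> = -A^-12 + 2A^-8 - 2A^-4 + 3 - 2A^4 + 2A^8 - A^12)
key observation: V(t) takes 2 values over 2 diagrams, fixing the grouping


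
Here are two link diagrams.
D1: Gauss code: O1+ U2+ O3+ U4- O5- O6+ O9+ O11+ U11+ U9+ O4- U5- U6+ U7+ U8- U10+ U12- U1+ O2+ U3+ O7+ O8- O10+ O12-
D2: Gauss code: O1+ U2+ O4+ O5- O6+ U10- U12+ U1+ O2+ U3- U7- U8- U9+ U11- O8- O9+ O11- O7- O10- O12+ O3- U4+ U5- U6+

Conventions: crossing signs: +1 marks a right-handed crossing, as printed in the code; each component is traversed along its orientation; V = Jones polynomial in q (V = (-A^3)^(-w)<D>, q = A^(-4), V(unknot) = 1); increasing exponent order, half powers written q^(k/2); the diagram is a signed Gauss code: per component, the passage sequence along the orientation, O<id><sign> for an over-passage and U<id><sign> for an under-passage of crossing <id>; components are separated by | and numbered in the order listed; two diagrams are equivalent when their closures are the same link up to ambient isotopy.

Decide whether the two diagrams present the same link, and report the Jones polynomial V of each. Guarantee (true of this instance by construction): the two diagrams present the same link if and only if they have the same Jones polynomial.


same link: yes
V(D1) = q + q^3 - q^4  [12 crossings, <D> = -A^-4 + 1 + A^8, w = +4]
V(D2) = q + q^3 - q^4  [12 crossings, <D> = -A^-16 + A^-12 + A^-4, w = 0]
insight: from 12 to 12 crossings by R-moves: one link, two diagrams


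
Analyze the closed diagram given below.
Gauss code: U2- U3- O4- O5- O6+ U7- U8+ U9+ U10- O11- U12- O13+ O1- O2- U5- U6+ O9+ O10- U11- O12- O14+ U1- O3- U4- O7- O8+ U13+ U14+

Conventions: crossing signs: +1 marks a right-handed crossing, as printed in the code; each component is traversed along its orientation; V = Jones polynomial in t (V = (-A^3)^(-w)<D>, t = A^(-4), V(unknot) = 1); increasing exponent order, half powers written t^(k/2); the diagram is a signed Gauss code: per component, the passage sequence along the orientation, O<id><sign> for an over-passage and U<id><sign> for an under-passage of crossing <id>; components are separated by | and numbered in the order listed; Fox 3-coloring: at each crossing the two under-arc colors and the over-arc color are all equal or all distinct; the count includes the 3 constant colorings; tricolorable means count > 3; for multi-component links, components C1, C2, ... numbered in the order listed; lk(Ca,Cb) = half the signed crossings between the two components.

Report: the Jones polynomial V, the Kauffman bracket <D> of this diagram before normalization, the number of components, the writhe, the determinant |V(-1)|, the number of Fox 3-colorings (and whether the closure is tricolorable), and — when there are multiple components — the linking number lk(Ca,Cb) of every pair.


V = -t^-4 + t^-3 + t^-1
<D> = A^-8 + 1 - A^4 (w = -4)
1 component over 14 crossings, w = -4
9 Fox colorings among 3^14, |V(-1)| = 3: tricolorable
why: w = -4 (over 14 crossings) is diagram-only; (-A^3)^(4) removes it from V


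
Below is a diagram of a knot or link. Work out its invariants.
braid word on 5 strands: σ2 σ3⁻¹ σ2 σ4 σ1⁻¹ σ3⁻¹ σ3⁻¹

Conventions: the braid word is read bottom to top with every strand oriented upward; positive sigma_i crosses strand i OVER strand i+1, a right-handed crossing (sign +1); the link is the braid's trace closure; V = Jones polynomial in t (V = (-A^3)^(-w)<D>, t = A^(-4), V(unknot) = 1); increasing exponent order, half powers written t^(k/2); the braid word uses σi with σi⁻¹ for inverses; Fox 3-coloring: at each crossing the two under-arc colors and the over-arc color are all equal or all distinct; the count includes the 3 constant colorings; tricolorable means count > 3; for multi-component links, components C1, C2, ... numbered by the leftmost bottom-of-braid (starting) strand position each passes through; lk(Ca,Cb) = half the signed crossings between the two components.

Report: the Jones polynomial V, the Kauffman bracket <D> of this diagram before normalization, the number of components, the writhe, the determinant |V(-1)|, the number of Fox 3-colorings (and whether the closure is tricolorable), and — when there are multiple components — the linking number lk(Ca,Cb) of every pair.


V = t^(-7/2) - 2t^(-5/2) + t^(-3/2) - 2t^(-1/2) + t^(1/2) - t^(3/2)
<D> = A^-9 - A^-5 + 2A^-1 - A^3 + 2A^7 - A^11 (w = -1)
2 components over 7 crossings, w = -1
lk(C1,C2): 0
3 Fox colorings among 3^7, |V(-1)| = 8: not tricolorable
why: span 5 respects span(V) <= c + mu - 1 = 8 for this 2-component diagram


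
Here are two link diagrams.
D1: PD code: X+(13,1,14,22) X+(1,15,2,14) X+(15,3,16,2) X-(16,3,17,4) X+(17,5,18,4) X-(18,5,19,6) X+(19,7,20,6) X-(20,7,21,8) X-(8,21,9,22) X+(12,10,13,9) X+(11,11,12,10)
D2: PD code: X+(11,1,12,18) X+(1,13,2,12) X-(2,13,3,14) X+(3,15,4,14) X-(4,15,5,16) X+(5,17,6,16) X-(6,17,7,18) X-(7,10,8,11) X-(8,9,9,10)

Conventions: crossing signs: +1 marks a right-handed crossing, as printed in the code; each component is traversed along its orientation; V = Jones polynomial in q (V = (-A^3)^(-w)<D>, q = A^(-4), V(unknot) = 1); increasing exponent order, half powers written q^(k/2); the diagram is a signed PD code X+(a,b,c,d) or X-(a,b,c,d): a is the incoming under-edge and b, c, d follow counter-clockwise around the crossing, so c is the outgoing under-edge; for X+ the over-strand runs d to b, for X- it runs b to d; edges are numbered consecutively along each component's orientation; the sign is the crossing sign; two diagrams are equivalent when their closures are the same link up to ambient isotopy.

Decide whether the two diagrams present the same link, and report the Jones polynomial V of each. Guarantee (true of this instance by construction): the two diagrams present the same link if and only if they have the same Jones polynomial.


equivalent: yes
V(D1) = 1  (w +3, c 11, <D> = -A^9)
V(D2) = 1  [9 crossings, <D> = -A^-3, w = -1]
key observation: all 2 diagrams share one V(q), hence one class


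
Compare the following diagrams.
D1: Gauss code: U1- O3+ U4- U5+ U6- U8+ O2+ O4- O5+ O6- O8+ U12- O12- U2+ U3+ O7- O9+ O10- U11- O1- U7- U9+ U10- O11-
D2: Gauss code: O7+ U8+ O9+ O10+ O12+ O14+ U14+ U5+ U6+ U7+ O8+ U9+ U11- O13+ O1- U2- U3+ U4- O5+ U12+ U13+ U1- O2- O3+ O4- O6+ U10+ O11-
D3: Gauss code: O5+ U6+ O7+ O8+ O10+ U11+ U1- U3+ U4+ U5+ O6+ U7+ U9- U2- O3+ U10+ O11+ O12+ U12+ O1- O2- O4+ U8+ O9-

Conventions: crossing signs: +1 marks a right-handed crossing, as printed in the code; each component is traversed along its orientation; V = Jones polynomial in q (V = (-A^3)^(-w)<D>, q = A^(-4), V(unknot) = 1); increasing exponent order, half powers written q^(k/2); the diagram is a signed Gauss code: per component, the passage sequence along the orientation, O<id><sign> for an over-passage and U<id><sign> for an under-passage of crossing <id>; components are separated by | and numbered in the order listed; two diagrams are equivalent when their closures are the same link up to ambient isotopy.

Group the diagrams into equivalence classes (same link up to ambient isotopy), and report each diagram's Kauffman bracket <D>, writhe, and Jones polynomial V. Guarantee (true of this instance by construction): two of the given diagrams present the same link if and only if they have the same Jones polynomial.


grouping into links: {D1} | {D2, D3}
V(D1) = -q^-4 + q^-3 + q^-1  (w -2, c 12, <D> = A^-2 + A^6 - A^10)
V(D2) = q - q^2 + 2q^3 - 2q^4 + 2q^5 - q^6 + q^7 - q^8  [14 crossings, <D> = -A^-14 + A^-10 - A^-6 + 2A^-2 - 2A^2 + 2A^6 - A^10 + A^14, w = +6]
V(D3) = q - q^2 + 2q^3 - 2q^4 + 2q^5 - q^6 + q^7 - q^8  (w +6, c 12, <D> = -A^-14 + A^-10 - A^-6 + 2A^-2 - 2A^2 + 2A^6 - A^10 + A^14)
key observation: comparing 3 Jones polynomials yields 2 groups


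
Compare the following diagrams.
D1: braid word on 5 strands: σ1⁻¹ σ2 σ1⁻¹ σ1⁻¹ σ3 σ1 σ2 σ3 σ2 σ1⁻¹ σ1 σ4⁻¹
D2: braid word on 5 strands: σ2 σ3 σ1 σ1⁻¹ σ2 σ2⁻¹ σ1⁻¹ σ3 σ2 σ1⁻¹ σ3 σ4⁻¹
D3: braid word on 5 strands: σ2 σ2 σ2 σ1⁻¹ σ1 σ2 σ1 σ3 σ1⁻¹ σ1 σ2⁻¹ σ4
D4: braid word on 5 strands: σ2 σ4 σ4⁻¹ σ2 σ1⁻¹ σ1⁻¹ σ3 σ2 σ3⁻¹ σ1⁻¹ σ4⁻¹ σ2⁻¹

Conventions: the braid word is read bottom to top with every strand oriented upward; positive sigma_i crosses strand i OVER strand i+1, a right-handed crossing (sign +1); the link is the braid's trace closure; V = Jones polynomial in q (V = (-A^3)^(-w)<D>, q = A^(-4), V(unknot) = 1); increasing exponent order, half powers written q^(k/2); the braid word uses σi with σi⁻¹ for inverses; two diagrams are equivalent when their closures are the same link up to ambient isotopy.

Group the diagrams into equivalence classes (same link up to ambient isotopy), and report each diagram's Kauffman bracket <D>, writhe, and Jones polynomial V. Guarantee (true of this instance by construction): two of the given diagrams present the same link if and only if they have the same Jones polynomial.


grouping into links: {D1, D2} | {D3} | {D4}
V(D1) = q^-1 - 1 + 2q - 2q^2 + 2q^3 - 2q^4 + q^5  (w +2, c 12, <D> = A^-14 - 2A^-10 + 2A^-6 - 2A^-2 + 2A^2 - A^6 + A^10)
V(D2) = q^-1 - 1 + 2q - 2q^2 + 2q^3 - 2q^4 + q^5  [12 crossings, <D> = A^-14 - 2A^-10 + 2A^-6 - 2A^-2 + 2A^2 - A^6 + A^10, w = +2]
D3 (bracket -A^2 + A^6 + A^14; 12 crossings at w = +6): V = q + q^3 - q^4
V(D4) = -q^-4 + q^-3 + q^-1  [12 crossings, <D> = A^-2 + A^6 - A^10, w = -2]
why: comparing 4 Jones polynomials yields 3 groups


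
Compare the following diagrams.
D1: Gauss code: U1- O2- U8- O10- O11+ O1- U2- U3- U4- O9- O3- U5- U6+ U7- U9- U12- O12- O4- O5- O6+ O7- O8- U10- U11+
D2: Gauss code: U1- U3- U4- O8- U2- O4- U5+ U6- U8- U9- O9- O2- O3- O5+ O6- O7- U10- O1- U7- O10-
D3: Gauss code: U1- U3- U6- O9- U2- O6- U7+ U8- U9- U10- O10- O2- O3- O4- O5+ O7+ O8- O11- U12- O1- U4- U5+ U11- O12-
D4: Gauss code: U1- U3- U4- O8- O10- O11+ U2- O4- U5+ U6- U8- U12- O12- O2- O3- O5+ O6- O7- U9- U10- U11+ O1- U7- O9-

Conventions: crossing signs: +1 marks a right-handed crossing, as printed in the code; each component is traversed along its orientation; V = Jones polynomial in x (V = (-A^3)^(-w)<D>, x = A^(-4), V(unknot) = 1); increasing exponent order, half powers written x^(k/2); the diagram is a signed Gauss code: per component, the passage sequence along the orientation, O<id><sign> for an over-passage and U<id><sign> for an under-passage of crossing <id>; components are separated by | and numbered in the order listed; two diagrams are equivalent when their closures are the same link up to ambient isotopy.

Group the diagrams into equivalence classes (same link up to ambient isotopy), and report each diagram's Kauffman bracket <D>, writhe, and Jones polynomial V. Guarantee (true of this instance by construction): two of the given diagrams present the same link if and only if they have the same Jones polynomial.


grouping into links: {D1, D2, D3, D4}
V(D1) = x^-8 - 2x^-7 + x^-6 - 2x^-5 + 2x^-4 + x^-2  (w -8, c 12, <D> = A^-16 + 2A^-8 - 2A^-4 + 1 - 2A^4 + A^8)
D2 (bracket A^-16 + 2A^-8 - 2A^-4 + 1 - 2A^4 + A^8; 10 crossings at w = -8): V = x^-8 - 2x^-7 + x^-6 - 2x^-5 + 2x^-4 + x^-2
V(D3) = x^-8 - 2x^-7 + x^-6 - 2x^-5 + 2x^-4 + x^-2  [12 crossings, <D> = A^-16 + 2A^-8 - 2A^-4 + 1 - 2A^4 + A^8, w = -8]
V(D4) = x^-8 - 2x^-7 + x^-6 - 2x^-5 + 2x^-4 + x^-2  [12 crossings, <D> = A^-16 + 2A^-8 - 2A^-4 + 1 - 2A^4 + A^8, w = -8]
why: all 4 diagrams share one V(x), hence one class


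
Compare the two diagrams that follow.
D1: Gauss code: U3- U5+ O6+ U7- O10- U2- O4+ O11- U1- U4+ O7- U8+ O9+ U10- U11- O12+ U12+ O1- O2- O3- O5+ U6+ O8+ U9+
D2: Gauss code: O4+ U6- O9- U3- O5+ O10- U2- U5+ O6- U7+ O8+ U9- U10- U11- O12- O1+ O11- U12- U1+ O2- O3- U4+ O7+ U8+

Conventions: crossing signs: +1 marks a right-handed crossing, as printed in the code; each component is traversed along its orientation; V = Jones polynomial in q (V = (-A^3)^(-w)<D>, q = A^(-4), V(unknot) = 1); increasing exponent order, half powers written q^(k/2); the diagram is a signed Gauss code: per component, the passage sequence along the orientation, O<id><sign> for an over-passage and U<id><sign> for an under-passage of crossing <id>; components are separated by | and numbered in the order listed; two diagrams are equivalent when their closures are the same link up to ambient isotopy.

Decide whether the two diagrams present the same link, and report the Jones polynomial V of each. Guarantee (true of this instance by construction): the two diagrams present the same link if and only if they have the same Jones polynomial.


equivalent: yes
D1 (bracket -A^-12 + 3A^-8 - 4A^-4 + 5 - 5A^4 + 5A^8 - 3A^12 + 2A^16 - A^20; 12 crossings at w = 0): V = -q^-5 + 2q^-4 - 3q^-3 + 5q^-2 - 5q^-1 + 5 - 4q + 3q^2 - q^3
D2 (bracket -A^-18 + 3A^-14 - 4A^-10 + 5A^-6 - 5A^-2 + 5A^2 - 3A^6 + 2A^10 - A^14; 12 crossings at w = -2): V = -q^-5 + 2q^-4 - 3q^-3 + 5q^-2 - 5q^-1 + 5 - 4q + 3q^2 - q^3
key observation: one V(q) for all 2 diagrams — one class (guaranteed)


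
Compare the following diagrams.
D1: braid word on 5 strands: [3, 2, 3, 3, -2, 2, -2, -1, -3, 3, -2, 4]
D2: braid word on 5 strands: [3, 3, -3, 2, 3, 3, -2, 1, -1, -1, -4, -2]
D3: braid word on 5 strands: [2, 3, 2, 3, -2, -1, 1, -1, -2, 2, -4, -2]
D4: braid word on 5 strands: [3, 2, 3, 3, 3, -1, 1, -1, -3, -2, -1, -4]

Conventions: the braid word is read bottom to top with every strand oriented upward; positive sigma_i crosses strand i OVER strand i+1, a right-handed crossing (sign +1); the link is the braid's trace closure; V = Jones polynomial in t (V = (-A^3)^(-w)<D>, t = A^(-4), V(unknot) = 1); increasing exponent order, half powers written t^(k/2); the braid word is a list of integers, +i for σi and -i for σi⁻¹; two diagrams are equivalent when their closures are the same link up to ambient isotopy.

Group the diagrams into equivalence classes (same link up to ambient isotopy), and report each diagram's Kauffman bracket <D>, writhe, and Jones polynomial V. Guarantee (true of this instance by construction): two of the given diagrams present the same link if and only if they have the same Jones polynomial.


grouping into links: {D1, D2, D3, D4}
V(D1) = 1  (w +2, c 12, <D> = A^6)
V(D2) = 1  (w 0, c 12, <D> = 1)
V(D3) = 1  (w 0, c 12, <D> = 1)
V(D4) = 1  (w 0, c 12, <D> = 1)
why: all 4 diagrams share one V(t), hence one class


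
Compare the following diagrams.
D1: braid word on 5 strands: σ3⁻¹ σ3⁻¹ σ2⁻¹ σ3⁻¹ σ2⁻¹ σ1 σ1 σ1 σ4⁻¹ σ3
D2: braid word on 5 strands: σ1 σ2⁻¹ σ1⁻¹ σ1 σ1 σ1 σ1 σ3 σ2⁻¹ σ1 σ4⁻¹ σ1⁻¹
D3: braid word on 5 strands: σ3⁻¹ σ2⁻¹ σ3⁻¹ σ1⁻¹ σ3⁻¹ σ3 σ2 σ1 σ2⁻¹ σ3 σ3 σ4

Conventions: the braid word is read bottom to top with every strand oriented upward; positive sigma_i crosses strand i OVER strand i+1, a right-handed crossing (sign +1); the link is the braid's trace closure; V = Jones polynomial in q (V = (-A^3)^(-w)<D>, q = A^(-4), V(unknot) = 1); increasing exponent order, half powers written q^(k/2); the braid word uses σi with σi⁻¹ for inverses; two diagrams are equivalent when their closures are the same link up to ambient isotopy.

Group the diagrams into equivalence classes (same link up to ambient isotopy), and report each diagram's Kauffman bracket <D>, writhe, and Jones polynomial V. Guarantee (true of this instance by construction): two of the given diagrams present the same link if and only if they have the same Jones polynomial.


equivalence classes: {D1} | {D2} | {D3}
D1 (bracket -A^-18 + A^-14 - A^-10 + 3A^-6 - A^-2 + A^2 - A^6; 10 crossings at w = -2): V = -q^-3 + q^-2 - q^-1 + 3 - q + q^2 - q^3
V(D2) = q^-1 - 1 + 2q - 2q^2 + 2q^3 - 2q^4 + q^5  [12 crossings, <D> = A^-14 - 2A^-10 + 2A^-6 - 2A^-2 + 2A^2 - A^6 + A^10, w = +2]
D3 (bracket 1; 12 crossings at w = 0): V = 1
key observation: V(q) takes 3 values over 3 diagrams, fixing the grouping


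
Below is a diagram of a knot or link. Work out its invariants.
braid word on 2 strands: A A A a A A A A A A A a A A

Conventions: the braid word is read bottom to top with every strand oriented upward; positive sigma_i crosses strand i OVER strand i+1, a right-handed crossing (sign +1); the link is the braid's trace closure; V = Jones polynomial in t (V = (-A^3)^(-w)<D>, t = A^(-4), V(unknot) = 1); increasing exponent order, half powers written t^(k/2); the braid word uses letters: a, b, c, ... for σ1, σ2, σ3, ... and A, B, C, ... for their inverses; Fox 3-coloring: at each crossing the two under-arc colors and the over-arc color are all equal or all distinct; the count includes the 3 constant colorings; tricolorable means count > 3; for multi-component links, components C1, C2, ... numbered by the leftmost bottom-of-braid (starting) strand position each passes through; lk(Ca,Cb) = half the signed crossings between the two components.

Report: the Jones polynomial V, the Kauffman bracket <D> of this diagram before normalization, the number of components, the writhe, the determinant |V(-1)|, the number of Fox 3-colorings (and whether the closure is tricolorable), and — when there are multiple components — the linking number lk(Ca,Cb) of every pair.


V(t) = -t^(-29/2) + t^(-27/2) - t^(-25/2) + t^(-23/2) - t^(-21/2) + t^(-19/2) - t^(-17/2) + t^(-15/2) - t^(-13/2) - t^(-9/2)
bracket: -A^-12 - A^-4 + 1 - A^4 + A^8 - A^12 + A^16 - A^20 + A^24 - A^28, w = -10
2 components, writhe -10, over 14 crossings
lk(C1,C2) = -5
det 10, colorings 3 of 3^14 — not tricolorable
observation: the 1 component pair carries total linking -5


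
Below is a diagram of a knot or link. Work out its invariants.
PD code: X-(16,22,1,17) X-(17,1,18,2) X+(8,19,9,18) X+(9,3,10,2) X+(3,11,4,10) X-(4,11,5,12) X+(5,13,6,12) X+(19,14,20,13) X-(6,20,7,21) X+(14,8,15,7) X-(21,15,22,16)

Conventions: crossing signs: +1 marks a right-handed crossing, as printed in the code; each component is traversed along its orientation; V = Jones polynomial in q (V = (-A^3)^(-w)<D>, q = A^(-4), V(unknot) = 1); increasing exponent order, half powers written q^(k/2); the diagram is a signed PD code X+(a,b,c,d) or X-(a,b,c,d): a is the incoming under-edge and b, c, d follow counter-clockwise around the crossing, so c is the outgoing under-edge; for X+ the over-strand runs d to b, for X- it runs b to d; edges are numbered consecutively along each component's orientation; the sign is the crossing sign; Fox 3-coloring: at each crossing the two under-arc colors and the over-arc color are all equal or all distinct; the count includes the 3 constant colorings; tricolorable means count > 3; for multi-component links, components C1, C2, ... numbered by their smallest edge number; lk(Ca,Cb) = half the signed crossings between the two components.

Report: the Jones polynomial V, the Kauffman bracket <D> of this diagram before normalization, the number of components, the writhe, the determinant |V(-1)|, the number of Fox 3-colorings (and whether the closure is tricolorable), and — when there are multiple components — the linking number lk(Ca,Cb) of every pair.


V = -q^(-5/2) + q^(-3/2) - 2q^(-1/2) + q^(1/2) - 2q^(3/2) + q^(5/2) - q^(7/2) + q^(9/2)
<D> = -A^-15 + A^-11 - A^-7 + 2A^-3 - A + 2A^5 - A^9 + A^13 (w = +1)
2 components over 11 crossings, w = +1
lk(C1,C2): -1
3 Fox colorings among 3^11, |V(-1)| = 10: not tricolorable
why: summing lk over 1 pair gives -1


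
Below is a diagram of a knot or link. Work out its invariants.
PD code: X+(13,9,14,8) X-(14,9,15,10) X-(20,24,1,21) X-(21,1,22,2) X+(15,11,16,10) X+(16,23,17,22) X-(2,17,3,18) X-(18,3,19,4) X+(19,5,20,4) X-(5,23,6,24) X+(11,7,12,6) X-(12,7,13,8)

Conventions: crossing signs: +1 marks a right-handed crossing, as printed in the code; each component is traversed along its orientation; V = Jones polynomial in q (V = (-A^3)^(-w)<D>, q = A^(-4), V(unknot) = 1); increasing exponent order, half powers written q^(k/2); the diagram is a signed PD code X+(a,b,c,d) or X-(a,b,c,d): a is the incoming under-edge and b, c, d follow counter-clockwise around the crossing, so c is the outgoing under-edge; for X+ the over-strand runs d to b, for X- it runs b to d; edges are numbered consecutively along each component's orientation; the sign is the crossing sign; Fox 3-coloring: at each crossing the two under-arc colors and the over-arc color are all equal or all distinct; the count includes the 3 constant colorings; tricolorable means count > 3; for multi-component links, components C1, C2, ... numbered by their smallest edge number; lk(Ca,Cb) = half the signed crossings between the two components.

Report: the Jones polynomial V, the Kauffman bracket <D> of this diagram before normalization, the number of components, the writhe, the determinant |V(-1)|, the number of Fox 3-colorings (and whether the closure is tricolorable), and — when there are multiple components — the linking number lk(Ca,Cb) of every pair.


Jones polynomial: V(q) = -q^(-5/2) - q^(-1/2)
<D> = -A^-4 - A^4; writhe -2
components 2, writhe -2 (12 crossings)
linking number lk(C1,C2) = -1
3-colorings: 3 of 3^12, det 2 — not tricolorable
note: span 2 respects span(V) <= c + mu - 1 = 13 for this 2-component diagram


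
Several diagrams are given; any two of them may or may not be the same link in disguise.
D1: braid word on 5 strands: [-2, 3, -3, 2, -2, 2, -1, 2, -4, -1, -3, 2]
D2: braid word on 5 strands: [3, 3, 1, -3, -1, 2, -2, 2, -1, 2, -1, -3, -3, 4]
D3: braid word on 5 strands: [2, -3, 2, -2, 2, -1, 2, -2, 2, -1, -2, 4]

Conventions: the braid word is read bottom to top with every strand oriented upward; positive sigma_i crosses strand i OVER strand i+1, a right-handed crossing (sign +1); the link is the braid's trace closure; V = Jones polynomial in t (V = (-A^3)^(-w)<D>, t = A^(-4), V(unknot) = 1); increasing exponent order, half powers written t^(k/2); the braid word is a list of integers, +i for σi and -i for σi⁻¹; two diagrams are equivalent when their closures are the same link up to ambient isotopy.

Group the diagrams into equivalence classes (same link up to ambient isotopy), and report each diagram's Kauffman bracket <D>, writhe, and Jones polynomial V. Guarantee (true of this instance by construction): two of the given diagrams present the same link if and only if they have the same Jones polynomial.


classes: {D1, D2, D3}
V(D1) = t^-2 - t^-1 + 1 - t + t^2  [12 crossings, <D> = A^-14 - A^-10 + A^-6 - A^-2 + A^2, w = -2]
D2 (bracket A^-8 - A^-4 + 1 - A^4 + A^8; 14 crossings at w = 0): V = t^-2 - t^-1 + 1 - t + t^2
V(D3) = t^-2 - t^-1 + 1 - t + t^2  [12 crossings, <D> = A^-8 - A^-4 + 1 - A^4 + A^8, w = 0]
note: all 3 diagrams share one V(t), hence one class


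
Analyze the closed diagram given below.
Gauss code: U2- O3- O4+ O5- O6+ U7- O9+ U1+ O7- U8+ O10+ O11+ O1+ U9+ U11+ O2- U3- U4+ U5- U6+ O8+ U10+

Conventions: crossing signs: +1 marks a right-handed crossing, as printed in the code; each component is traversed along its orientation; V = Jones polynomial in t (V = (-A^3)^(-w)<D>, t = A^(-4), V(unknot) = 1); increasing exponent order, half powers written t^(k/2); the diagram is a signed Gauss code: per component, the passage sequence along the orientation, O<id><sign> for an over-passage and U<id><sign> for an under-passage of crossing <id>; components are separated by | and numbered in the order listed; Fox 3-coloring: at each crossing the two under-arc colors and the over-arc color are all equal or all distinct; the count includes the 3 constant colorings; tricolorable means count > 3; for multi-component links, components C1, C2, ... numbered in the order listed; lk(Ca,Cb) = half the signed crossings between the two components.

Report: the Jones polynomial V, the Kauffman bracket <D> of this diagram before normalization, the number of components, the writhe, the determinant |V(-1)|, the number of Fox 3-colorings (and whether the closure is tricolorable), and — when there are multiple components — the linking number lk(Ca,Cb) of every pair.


V(t) = t + t^3 - t^4
bracket: A^-7 - A^-3 - A^5, w = +3
1 component, writhe +3, over 11 crossings
det 3, colorings 9 of 3^11 — tricolorable
observation: det 3 = |V(-1)|; divisible by 3, so tricolorable


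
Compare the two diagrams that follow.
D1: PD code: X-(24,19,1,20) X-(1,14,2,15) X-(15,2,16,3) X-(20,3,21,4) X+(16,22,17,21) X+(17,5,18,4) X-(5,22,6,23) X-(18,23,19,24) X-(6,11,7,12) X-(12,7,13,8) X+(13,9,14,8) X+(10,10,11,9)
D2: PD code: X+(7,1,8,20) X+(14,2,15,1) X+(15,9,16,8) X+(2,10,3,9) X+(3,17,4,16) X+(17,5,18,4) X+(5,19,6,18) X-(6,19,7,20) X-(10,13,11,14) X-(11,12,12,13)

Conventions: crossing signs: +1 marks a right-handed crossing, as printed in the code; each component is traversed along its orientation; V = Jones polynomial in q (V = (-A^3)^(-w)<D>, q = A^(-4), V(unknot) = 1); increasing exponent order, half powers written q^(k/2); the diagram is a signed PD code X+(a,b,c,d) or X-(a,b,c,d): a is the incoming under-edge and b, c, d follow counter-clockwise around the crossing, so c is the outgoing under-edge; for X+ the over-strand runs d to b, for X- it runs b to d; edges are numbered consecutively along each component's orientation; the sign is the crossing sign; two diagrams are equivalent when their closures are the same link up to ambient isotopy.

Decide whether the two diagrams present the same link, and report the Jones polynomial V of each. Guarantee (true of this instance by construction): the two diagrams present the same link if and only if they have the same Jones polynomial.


equivalent: no
D1 (bracket A^-8 - A^-4 + 2 - A^4 + A^8 - A^12; 12 crossings at w = -4): V = -q^-6 + q^-5 - q^-4 + 2q^-3 - q^-2 + q^-1
V(D2) = q^2 + q^4 - q^5 + q^6 - q^7  [10 crossings, <D> = -A^-16 + A^-12 - A^-8 + A^-4 + A^4, w = +4]
observation: 2 classes among 2 diagrams; unequal V(q) rules out equality


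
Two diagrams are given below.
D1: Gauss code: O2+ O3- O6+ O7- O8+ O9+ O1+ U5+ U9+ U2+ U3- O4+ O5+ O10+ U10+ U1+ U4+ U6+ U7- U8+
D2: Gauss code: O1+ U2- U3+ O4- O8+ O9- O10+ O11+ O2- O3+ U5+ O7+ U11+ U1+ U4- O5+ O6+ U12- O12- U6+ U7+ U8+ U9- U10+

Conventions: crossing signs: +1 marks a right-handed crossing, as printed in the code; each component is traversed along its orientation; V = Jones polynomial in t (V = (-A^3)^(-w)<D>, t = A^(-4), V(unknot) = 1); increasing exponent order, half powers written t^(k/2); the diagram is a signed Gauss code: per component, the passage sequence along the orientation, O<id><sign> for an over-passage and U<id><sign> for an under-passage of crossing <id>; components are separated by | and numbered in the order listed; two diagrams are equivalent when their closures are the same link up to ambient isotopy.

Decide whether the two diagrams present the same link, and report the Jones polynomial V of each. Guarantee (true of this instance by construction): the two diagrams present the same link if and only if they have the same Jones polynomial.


same link: yes
V(D1) = t + t^3 - t^4  [10 crossings, <D> = -A^2 + A^6 + A^14, w = +6]
D2 (bracket -A^-4 + 1 + A^8; 12 crossings at w = +4): V = t + t^3 - t^4
note: all 2 diagrams share one V(t), hence one class


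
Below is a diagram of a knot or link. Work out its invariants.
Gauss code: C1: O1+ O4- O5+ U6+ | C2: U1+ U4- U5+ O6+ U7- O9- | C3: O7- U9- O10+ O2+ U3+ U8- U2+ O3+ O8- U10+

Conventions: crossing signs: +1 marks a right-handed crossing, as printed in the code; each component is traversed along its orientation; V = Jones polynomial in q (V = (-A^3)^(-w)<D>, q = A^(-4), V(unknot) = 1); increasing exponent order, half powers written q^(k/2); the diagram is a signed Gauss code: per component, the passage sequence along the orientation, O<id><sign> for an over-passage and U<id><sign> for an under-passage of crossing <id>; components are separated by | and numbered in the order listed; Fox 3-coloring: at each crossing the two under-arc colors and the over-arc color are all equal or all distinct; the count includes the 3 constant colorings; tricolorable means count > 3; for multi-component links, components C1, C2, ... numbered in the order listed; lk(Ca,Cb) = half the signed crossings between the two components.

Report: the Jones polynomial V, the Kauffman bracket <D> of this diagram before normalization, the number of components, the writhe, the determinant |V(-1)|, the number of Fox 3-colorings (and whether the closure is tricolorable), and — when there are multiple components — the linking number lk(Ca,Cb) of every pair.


Jones polynomial: V(q) = q^-2 + 2 + q^2
<D> = A^-2 + 2A^6 + A^14; writhe +2
components 3, writhe +2 (10 crossings)
linking number lk(C1,C2) = +1
lk(C1,C3): 0
lk(C2,C3) = -1
3-colorings: 3 of 3^10, det 4 — not tricolorable
note: w = +2 (over 10 crossings) is diagram-only; (-A^3)^(-2) removes it from V
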